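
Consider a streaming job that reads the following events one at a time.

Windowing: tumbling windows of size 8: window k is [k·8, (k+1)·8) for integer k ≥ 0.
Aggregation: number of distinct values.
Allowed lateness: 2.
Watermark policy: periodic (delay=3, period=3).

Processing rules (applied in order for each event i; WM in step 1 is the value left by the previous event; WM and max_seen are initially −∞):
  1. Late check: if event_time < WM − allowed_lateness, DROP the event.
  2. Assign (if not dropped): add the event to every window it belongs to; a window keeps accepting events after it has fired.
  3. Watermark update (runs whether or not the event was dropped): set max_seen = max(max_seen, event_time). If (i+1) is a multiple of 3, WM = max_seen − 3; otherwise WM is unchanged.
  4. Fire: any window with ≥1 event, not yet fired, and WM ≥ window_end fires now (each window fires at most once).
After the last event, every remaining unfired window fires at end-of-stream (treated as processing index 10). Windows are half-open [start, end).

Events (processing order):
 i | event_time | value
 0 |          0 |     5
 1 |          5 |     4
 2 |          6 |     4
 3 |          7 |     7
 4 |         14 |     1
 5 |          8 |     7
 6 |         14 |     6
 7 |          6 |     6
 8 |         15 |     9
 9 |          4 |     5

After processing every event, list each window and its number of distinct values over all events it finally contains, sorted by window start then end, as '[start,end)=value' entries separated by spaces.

[0,8)=3 [8,16)=4

i=0 t=0 v=5: → [0,8); WM=−∞
i=1 t=5 v=4: → [0,8); WM=−∞
i=2 t=6 v=4: → [0,8); WM=3
i=3 t=7 v=7: → [0,8); WM=3
i=4 t=14 v=1: → [8,16); WM=3
i=5 t=8 v=7: → [8,16); WM=11; [0,8) fires=3
i=6 t=14 v=6: → [8,16); WM=11
i=7 t=6 v=6: DROP (t<11-2); WM=11
i=8 t=15 v=9: → [8,16); WM=12
i=9 t=4 v=5: DROP (t<12-2); WM=12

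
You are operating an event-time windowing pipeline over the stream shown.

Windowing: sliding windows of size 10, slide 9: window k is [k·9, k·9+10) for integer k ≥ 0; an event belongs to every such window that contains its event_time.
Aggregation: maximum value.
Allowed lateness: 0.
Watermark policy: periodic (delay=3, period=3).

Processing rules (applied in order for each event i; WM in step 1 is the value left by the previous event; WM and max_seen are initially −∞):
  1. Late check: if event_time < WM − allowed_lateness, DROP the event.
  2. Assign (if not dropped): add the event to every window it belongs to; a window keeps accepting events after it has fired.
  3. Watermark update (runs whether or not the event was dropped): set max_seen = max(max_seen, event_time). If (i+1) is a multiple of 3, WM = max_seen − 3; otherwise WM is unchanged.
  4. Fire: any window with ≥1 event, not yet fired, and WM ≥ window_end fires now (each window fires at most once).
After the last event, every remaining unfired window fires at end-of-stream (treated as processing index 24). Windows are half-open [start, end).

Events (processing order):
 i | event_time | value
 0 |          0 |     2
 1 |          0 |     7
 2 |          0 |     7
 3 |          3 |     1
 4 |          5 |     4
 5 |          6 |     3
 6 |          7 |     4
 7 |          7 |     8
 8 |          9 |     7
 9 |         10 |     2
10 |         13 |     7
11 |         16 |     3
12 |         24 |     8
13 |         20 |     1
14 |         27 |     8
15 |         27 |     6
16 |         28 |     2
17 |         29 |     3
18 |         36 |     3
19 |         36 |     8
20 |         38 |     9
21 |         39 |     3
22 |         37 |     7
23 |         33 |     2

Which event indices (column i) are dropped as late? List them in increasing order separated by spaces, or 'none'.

i=0 t=0 v=2: → [0,10); WM=−∞
i=1 t=0 v=7: → [0,10); WM=−∞
i=2 t=0 v=7: → [0,10); WM=-3
i=3 t=3 v=1: → [0,10); WM=-3
i=4 t=5 v=4: → [0,10); WM=-3
i=5 t=6 v=3: → [0,10); WM=3
i=6 t=7 v=4: → [0,10); WM=3
i=7 t=7 v=8: → [0,10); WM=3
i=8 t=9 v=7: → [9,19),[0,10); WM=6
i=9 t=10 v=2: → [9,19); WM=6
i=10 t=13 v=7: → [9,19); WM=6
i=11 t=16 v=3: → [9,19); WM=13; [0,10) fires=8
i=12 t=24 v=8: → [18,28); WM=13
i=13 t=20 v=1: → [18,28); WM=13
i=14 t=27 v=8: → [27,37),[18,28); WM=24; [9,19) fires=7
i=15 t=27 v=6: → [27,37),[18,28); WM=24
i=16 t=28 v=2: → [27,37); WM=24
i=17 t=29 v=3: → [27,37); WM=26
i=18 t=36 v=3: → [36,46),[27,37); WM=26
i=19 t=36 v=8: → [36,46),[27,37); WM=26
i=20 t=38 v=9: → [36,46); WM=35; [18,28) fires=8
i=21 t=39 v=3: → [36,46); WM=35
i=22 t=37 v=7: → [36,46); WM=35
i=23 t=33 v=2: DROP (t<35-0); WM=36

23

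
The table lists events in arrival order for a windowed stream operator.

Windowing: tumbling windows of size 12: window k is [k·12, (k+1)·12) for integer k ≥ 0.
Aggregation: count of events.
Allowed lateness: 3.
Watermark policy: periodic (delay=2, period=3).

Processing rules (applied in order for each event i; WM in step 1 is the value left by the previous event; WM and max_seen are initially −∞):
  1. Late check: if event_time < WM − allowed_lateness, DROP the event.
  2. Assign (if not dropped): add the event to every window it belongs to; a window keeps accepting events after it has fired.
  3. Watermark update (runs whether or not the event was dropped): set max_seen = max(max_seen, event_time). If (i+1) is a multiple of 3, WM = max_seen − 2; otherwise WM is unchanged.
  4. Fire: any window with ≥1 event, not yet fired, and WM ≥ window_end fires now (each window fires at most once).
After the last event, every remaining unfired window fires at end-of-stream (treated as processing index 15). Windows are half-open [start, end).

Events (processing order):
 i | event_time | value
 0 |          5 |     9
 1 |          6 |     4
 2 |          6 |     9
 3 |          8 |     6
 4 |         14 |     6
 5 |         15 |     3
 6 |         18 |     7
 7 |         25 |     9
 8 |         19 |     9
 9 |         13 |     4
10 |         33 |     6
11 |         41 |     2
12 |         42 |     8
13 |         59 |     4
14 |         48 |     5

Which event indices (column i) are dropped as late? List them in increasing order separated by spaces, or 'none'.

9

i=0 t=5 v=9: → [0,12); WM=−∞
i=1 t=6 v=4: → [0,12); WM=−∞
i=2 t=6 v=9: → [0,12); WM=4
i=3 t=8 v=6: → [0,12); WM=4
i=4 t=14 v=6: → [12,24); WM=4
i=5 t=15 v=3: → [12,24); WM=13; [0,12) fires=4
i=6 t=18 v=7: → [12,24); WM=13
i=7 t=25 v=9: → [24,36); WM=13
i=8 t=19 v=9: → [12,24); WM=23
i=9 t=13 v=4: DROP (t<23-3); WM=23
i=10 t=33 v=6: → [24,36); WM=23
i=11 t=41 v=2: → [36,48); WM=39; [12,24) fires=4 [24,36) fires=2
i=12 t=42 v=8: → [36,48); WM=39
i=13 t=59 v=4: → [48,60); WM=39
i=14 t=48 v=5: → [48,60); WM=57; [36,48) fires=2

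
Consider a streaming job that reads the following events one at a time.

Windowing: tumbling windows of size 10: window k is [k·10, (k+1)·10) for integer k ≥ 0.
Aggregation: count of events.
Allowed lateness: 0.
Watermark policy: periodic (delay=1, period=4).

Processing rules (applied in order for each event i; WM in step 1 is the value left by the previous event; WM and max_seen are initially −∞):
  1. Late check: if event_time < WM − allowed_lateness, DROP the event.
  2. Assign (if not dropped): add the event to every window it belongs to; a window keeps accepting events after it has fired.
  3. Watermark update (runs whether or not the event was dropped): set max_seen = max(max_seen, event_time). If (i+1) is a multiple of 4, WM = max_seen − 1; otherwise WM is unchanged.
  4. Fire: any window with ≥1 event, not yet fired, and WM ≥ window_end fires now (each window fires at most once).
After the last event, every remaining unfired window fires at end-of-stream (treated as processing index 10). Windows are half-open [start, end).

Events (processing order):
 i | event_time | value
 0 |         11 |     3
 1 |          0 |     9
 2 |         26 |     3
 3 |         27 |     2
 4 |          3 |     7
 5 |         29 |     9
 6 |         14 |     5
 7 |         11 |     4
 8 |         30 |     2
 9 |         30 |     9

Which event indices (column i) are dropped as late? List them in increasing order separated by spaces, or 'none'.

4 6 7

i=0 t=11 v=3: → [10,20); WM=−∞
i=1 t=0 v=9: → [0,10); WM=−∞
i=2 t=26 v=3: → [20,30); WM=−∞
i=3 t=27 v=2: → [20,30); WM=26; [0,10) fires=1 [10,20) fires=1
i=4 t=3 v=7: DROP (t<26-0); WM=26
i=5 t=29 v=9: → [20,30); WM=26
i=6 t=14 v=5: DROP (t<26-0); WM=26
i=7 t=11 v=4: DROP (t<26-0); WM=28
i=8 t=30 v=2: → [30,40); WM=28
i=9 t=30 v=9: → [30,40); WM=28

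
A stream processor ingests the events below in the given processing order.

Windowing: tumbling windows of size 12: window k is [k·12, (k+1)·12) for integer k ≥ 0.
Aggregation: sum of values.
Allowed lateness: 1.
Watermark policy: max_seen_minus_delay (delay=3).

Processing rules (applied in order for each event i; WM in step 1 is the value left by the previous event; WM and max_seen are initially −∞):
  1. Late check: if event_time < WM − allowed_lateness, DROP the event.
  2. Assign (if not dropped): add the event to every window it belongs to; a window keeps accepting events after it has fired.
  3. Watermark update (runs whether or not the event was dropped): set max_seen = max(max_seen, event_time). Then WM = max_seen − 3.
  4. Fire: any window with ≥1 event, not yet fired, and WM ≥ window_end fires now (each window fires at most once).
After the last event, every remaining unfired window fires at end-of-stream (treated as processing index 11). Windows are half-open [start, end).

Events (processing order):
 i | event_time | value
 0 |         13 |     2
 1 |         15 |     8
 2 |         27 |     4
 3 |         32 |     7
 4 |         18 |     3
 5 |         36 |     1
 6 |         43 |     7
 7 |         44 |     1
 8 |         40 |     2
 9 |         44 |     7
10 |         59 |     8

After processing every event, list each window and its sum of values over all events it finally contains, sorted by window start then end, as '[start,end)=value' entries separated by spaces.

i=0 t=13 v=2: → [12,24); WM=10
i=1 t=15 v=8: → [12,24); WM=12
i=2 t=27 v=4: → [24,36); WM=24; [12,24) fires=10
i=3 t=32 v=7: → [24,36); WM=29
i=4 t=18 v=3: DROP (t<29-1); WM=29
i=5 t=36 v=1: → [36,48); WM=33
i=6 t=43 v=7: → [36,48); WM=40; [24,36) fires=11
i=7 t=44 v=1: → [36,48); WM=41
i=8 t=40 v=2: → [36,48); WM=41
i=9 t=44 v=7: → [36,48); WM=41
i=10 t=59 v=8: → [48,60); WM=56; [36,48) fires=18

[12,24)=10 [24,36)=11 [36,48)=18 [48,60)=8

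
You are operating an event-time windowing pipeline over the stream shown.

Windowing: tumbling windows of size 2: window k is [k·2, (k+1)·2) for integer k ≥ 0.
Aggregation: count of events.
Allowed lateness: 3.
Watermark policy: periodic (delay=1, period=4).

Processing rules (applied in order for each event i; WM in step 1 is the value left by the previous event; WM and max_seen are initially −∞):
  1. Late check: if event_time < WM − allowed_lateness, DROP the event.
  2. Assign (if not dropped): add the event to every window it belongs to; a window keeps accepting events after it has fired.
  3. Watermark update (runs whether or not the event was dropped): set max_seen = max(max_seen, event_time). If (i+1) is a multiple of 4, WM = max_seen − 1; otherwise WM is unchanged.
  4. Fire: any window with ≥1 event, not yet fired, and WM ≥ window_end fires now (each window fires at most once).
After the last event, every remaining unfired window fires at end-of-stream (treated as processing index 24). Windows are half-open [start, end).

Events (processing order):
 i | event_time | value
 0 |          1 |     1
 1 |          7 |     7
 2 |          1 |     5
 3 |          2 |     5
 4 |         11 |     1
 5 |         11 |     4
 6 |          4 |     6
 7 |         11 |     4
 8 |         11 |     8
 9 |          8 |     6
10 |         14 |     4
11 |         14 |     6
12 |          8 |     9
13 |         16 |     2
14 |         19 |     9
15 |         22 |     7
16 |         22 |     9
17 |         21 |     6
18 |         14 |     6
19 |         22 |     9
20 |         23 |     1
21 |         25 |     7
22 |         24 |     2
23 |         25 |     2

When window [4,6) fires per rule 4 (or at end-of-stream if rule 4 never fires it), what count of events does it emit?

i=0 t=1 v=1: → [0,2); WM=−∞
i=1 t=7 v=7: → [6,8); WM=−∞
i=2 t=1 v=5: → [0,2); WM=−∞
i=3 t=2 v=5: → [2,4); WM=6; [0,2) fires=2 [2,4) fires=1
i=4 t=11 v=1: → [10,12); WM=6
i=5 t=11 v=4: → [10,12); WM=6
i=6 t=4 v=6: → [4,6); WM=6; [4,6) fires=1
i=7 t=11 v=4: → [10,12); WM=10; [6,8) fires=1
i=8 t=11 v=8: → [10,12); WM=10
i=9 t=8 v=6: → [8,10); WM=10; [8,10) fires=1
i=10 t=14 v=4: → [14,16); WM=10
i=11 t=14 v=6: → [14,16); WM=13; [10,12) fires=4
i=12 t=8 v=9: DROP (t<13-3); WM=13
i=13 t=16 v=2: → [16,18); WM=13
i=14 t=19 v=9: → [18,20); WM=13
i=15 t=22 v=7: → [22,24); WM=21; [14,16) fires=2 [16,18) fires=1 [18,20) fires=1
i=16 t=22 v=9: → [22,24); WM=21
i=17 t=21 v=6: → [20,22); WM=21
i=18 t=14 v=6: DROP (t<21-3); WM=21
i=19 t=22 v=9: → [22,24); WM=21
i=20 t=23 v=1: → [22,24); WM=21
i=21 t=25 v=7: → [24,26); WM=21
i=22 t=24 v=2: → [24,26); WM=21
i=23 t=25 v=2: → [24,26); WM=24; [20,22) fires=1 [22,24) fires=4

1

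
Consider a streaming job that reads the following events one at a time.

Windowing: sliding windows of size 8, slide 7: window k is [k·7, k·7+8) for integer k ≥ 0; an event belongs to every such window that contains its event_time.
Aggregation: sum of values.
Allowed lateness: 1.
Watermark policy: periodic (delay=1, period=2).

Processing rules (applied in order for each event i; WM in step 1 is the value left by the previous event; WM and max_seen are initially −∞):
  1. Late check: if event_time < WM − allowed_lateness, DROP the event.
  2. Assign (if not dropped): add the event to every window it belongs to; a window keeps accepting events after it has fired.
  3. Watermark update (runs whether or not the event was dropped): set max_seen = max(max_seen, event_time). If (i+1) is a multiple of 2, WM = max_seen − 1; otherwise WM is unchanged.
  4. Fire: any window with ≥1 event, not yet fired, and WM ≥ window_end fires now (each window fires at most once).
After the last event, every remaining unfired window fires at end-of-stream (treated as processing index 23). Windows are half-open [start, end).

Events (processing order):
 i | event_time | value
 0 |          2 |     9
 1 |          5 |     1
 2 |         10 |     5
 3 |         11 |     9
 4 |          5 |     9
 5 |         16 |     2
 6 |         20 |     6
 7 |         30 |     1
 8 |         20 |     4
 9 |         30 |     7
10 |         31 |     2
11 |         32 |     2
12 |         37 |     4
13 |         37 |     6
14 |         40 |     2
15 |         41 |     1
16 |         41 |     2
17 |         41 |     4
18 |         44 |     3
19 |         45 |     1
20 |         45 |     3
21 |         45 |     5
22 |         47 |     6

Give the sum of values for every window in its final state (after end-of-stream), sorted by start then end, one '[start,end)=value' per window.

[0,8)=10 [7,15)=14 [14,22)=8 [28,36)=12 [35,43)=19 [42,50)=18

i=0 t=2 v=9: → [0,8); WM=−∞
i=1 t=5 v=1: → [0,8); WM=4
i=2 t=10 v=5: → [7,15); WM=4
i=3 t=11 v=9: → [7,15); WM=10; [0,8) fires=10
i=4 t=5 v=9: DROP (t<10-1); WM=10
i=5 t=16 v=2: → [14,22); WM=15; [7,15) fires=14
i=6 t=20 v=6: → [14,22); WM=15
i=7 t=30 v=1: → [28,36); WM=29; [14,22) fires=8
i=8 t=20 v=4: DROP (t<29-1); WM=29
i=9 t=30 v=7: → [28,36); WM=29
i=10 t=31 v=2: → [28,36); WM=29
i=11 t=32 v=2: → [28,36); WM=31
i=12 t=37 v=4: → [35,43); WM=31
i=13 t=37 v=6: → [35,43); WM=36; [28,36) fires=12
i=14 t=40 v=2: → [35,43); WM=36
i=15 t=41 v=1: → [35,43); WM=40
i=16 t=41 v=2: → [35,43); WM=40
i=17 t=41 v=4: → [35,43); WM=40
i=18 t=44 v=3: → [42,50); WM=40
i=19 t=45 v=1: → [42,50); WM=44; [35,43) fires=19
i=20 t=45 v=3: → [42,50); WM=44
i=21 t=45 v=5: → [42,50); WM=44
i=22 t=47 v=6: → [42,50); WM=44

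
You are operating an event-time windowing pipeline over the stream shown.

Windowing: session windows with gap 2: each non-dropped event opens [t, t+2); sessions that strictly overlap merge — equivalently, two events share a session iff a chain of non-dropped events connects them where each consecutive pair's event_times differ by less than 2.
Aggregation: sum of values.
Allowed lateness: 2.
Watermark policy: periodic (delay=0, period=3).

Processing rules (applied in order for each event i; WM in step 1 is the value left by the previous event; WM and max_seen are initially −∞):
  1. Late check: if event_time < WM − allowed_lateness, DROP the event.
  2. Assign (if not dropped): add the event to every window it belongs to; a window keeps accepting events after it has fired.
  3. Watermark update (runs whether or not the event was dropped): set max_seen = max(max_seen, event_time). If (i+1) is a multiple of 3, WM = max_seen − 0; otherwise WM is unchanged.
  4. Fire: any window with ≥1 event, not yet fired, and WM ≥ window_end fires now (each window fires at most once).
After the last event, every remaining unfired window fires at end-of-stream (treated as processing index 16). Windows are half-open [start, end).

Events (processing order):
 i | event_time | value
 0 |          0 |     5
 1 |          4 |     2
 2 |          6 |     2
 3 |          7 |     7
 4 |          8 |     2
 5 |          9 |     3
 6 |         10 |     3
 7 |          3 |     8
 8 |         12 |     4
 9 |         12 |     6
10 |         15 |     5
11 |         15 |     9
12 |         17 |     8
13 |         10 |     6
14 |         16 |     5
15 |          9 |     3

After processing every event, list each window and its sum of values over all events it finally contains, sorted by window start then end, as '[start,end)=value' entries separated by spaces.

i=0 t=0 v=5: → [0,2); WM=−∞
i=1 t=4 v=2: → [4,6); WM=−∞
i=2 t=6 v=2: → [6,8); WM=6
i=3 t=7 v=7: → [6,9); WM=6
i=4 t=8 v=2: → [6,10); WM=6
i=5 t=9 v=3: → [6,11); WM=9
i=6 t=10 v=3: → [6,12); WM=9
i=7 t=3 v=8: DROP (t<9-2); WM=9
i=8 t=12 v=4: → [12,14); WM=12
i=9 t=12 v=6: → [12,14); WM=12
i=10 t=15 v=5: → [15,17); WM=12
i=11 t=15 v=9: → [15,17); WM=15
i=12 t=17 v=8: → [17,19); WM=15
i=13 t=10 v=6: DROP (t<15-2); WM=15
i=14 t=16 v=5: → [15,19); WM=17
i=15 t=9 v=3: DROP (t<17-2); WM=17

[0,2)=5 [4,6)=2 [6,12)=17 [12,14)=10 [15,19)=27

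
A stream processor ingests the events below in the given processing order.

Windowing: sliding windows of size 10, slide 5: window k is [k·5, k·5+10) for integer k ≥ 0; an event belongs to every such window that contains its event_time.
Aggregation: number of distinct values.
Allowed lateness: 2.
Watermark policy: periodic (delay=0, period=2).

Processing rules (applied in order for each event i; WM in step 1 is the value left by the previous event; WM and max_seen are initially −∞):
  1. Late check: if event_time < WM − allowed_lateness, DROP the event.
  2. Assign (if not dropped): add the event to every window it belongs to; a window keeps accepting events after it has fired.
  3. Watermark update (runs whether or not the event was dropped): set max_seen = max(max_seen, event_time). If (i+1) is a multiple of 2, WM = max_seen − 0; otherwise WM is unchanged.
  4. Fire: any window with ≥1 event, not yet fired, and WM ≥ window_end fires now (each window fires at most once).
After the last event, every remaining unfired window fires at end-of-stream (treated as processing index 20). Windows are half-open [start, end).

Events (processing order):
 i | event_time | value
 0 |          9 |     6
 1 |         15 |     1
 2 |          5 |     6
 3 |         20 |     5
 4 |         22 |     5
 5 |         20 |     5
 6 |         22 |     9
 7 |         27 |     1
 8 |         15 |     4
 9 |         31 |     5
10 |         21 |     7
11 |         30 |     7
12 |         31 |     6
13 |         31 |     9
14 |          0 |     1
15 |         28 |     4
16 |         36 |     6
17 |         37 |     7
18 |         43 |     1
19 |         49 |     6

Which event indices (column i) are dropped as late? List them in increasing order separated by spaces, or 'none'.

2 8 10 14 15

i=0 t=9 v=6: → [5,15),[0,10); WM=−∞
i=1 t=15 v=1: → [15,25),[10,20); WM=15; [0,10) fires=1 [5,15) fires=1
i=2 t=5 v=6: DROP (t<15-2); WM=15
i=3 t=20 v=5: → [20,30),[15,25); WM=20; [10,20) fires=1
i=4 t=22 v=5: → [20,30),[15,25); WM=20
i=5 t=20 v=5: → [20,30),[15,25); WM=22
i=6 t=22 v=9: → [20,30),[15,25); WM=22
i=7 t=27 v=1: → [25,35),[20,30); WM=27; [15,25) fires=3
i=8 t=15 v=4: DROP (t<27-2); WM=27
i=9 t=31 v=5: → [30,40),[25,35); WM=31; [20,30) fires=3
i=10 t=21 v=7: DROP (t<31-2); WM=31
i=11 t=30 v=7: → [30,40),[25,35); WM=31
i=12 t=31 v=6: → [30,40),[25,35); WM=31
i=13 t=31 v=9: → [30,40),[25,35); WM=31
i=14 t=0 v=1: DROP (t<31-2); WM=31
i=15 t=28 v=4: DROP (t<31-2); WM=31
i=16 t=36 v=6: → [35,45),[30,40); WM=31
i=17 t=37 v=7: → [35,45),[30,40); WM=37; [25,35) fires=5
i=18 t=43 v=1: → [40,50),[35,45); WM=37
i=19 t=49 v=6: → [45,55),[40,50); WM=49; [30,40) fires=4 [35,45) fires=3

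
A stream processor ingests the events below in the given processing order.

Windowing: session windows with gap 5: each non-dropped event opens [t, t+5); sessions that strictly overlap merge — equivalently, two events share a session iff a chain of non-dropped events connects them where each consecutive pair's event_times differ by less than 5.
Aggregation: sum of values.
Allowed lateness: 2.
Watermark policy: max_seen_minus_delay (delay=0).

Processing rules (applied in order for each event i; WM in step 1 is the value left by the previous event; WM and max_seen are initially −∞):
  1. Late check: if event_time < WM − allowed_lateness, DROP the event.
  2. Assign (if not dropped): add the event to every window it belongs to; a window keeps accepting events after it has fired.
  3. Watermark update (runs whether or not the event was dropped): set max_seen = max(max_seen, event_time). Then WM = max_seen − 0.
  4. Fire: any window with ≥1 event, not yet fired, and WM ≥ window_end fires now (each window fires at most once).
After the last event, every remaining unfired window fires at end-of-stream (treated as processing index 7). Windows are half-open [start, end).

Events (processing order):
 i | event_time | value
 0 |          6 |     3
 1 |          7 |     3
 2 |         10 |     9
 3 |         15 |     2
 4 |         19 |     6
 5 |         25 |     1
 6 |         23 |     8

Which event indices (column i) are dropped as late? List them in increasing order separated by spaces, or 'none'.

i=0 t=6 v=3: → [6,11); WM=6
i=1 t=7 v=3: → [6,12); WM=7
i=2 t=10 v=9: → [6,15); WM=10
i=3 t=15 v=2: → [15,20); WM=15
i=4 t=19 v=6: → [15,24); WM=19
i=5 t=25 v=1: → [25,30); WM=25
i=6 t=23 v=8: → [15,30); WM=25

none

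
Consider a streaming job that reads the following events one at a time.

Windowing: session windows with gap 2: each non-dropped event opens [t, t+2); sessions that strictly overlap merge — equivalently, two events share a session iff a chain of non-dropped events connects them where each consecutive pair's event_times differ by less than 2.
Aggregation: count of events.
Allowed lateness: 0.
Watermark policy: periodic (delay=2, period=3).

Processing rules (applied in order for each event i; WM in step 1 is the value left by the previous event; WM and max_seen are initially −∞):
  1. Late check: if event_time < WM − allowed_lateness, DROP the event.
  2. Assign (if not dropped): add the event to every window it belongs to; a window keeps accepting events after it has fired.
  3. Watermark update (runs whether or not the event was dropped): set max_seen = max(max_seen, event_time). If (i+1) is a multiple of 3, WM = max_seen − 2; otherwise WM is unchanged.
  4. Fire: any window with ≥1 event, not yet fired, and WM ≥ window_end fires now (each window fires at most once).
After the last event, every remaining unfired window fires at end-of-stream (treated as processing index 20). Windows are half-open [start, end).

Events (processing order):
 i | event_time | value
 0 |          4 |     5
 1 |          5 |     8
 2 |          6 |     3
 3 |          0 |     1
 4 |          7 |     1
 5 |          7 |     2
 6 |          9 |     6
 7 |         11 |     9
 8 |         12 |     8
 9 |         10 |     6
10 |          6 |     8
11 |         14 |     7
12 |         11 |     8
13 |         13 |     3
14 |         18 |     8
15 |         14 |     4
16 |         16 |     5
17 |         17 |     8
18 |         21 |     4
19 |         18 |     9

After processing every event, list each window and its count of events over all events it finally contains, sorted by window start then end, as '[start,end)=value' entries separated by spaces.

i=0 t=4 v=5: → [4,6); WM=−∞
i=1 t=5 v=8: → [4,7); WM=−∞
i=2 t=6 v=3: → [4,8); WM=4
i=3 t=0 v=1: DROP (t<4-0); WM=4
i=4 t=7 v=1: → [4,9); WM=4
i=5 t=7 v=2: → [4,9); WM=5
i=6 t=9 v=6: → [9,11); WM=5
i=7 t=11 v=9: → [11,13); WM=5
i=8 t=12 v=8: → [11,14); WM=10
i=9 t=10 v=6: → [9,14); WM=10
i=10 t=6 v=8: DROP (t<10-0); WM=10
i=11 t=14 v=7: → [14,16); WM=12
i=12 t=11 v=8: DROP (t<12-0); WM=12
i=13 t=13 v=3: → [9,16); WM=12
i=14 t=18 v=8: → [18,20); WM=16
i=15 t=14 v=4: DROP (t<16-0); WM=16
i=16 t=16 v=5: → [16,18); WM=16
i=17 t=17 v=8: → [16,20); WM=16
i=18 t=21 v=4: → [21,23); WM=16
i=19 t=18 v=9: → [16,20); WM=16

[4,9)=5 [9,16)=6 [16,20)=4 [21,23)=1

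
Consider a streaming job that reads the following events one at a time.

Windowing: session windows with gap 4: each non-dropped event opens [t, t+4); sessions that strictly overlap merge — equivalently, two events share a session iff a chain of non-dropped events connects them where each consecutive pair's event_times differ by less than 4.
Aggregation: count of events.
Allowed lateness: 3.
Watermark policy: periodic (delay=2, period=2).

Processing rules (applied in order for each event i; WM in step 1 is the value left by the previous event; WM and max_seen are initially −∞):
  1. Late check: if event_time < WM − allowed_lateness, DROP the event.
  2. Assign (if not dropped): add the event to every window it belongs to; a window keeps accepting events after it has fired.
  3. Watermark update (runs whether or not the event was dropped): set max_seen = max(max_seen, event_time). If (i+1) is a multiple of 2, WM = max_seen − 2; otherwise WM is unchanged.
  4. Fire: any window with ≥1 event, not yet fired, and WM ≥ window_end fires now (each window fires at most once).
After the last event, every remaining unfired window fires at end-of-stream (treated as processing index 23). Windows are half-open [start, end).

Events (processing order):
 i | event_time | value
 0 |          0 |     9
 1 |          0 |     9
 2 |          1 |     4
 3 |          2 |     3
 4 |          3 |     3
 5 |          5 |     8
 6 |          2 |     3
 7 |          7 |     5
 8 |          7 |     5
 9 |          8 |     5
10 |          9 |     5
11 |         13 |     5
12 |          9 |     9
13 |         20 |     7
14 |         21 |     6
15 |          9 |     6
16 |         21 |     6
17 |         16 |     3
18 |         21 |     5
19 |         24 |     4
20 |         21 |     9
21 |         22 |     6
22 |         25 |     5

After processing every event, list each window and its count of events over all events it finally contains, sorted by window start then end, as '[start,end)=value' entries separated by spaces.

i=0 t=0 v=9: → [0,4); WM=−∞
i=1 t=0 v=9: → [0,4); WM=-2
i=2 t=1 v=4: → [0,5); WM=-2
i=3 t=2 v=3: → [0,6); WM=0
i=4 t=3 v=3: → [0,7); WM=0
i=5 t=5 v=8: → [0,9); WM=3
i=6 t=2 v=3: → [0,9); WM=3
i=7 t=7 v=5: → [0,11); WM=5
i=8 t=7 v=5: → [0,11); WM=5
i=9 t=8 v=5: → [0,12); WM=6
i=10 t=9 v=5: → [0,13); WM=6
i=11 t=13 v=5: → [13,17); WM=11
i=12 t=9 v=9: → [0,13); WM=11
i=13 t=20 v=7: → [20,24); WM=18
i=14 t=21 v=6: → [20,25); WM=18
i=15 t=9 v=6: DROP (t<18-3); WM=19
i=16 t=21 v=6: → [20,25); WM=19
i=17 t=16 v=3: → [13,20); WM=19
i=18 t=21 v=5: → [20,25); WM=19
i=19 t=24 v=4: → [20,28); WM=22
i=20 t=21 v=9: → [20,28); WM=22
i=21 t=22 v=6: → [20,28); WM=22
i=22 t=25 v=5: → [20,29); WM=22

[0,13)=12 [13,20)=2 [20,29)=8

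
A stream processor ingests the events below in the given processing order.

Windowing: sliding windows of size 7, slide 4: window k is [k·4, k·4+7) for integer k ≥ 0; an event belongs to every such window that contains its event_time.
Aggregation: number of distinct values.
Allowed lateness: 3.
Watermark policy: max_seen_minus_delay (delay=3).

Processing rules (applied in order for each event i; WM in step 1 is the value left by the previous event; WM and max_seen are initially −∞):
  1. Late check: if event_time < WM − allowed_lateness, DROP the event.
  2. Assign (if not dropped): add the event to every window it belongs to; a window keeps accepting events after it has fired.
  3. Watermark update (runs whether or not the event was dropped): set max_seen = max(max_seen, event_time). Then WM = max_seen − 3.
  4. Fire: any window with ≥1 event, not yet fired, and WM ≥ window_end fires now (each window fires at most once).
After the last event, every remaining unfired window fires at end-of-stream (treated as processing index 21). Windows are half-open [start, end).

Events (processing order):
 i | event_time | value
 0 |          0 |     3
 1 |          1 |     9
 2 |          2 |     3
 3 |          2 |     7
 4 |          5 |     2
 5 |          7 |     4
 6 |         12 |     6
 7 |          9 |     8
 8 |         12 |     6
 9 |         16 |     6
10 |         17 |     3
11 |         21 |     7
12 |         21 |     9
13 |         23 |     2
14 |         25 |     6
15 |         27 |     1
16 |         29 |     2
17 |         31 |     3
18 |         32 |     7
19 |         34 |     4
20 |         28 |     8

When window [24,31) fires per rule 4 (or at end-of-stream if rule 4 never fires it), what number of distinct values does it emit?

3

i=0 t=0 v=3: → [0,7); WM=-3
i=1 t=1 v=9: → [0,7); WM=-2
i=2 t=2 v=3: → [0,7); WM=-1
i=3 t=2 v=7: → [0,7); WM=-1
i=4 t=5 v=2: → [4,11),[0,7); WM=2
i=5 t=7 v=4: → [4,11); WM=4
i=6 t=12 v=6: → [12,19),[8,15); WM=9; [0,7) fires=4
i=7 t=9 v=8: → [8,15),[4,11); WM=9
i=8 t=12 v=6: → [12,19),[8,15); WM=9
i=9 t=16 v=6: → [16,23),[12,19); WM=13; [4,11) fires=3
i=10 t=17 v=3: → [16,23),[12,19); WM=14
i=11 t=21 v=7: → [20,27),[16,23); WM=18; [8,15) fires=2
i=12 t=21 v=9: → [20,27),[16,23); WM=18
i=13 t=23 v=2: → [20,27); WM=20; [12,19) fires=2
i=14 t=25 v=6: → [24,31),[20,27); WM=22
i=15 t=27 v=1: → [24,31); WM=24; [16,23) fires=4
i=16 t=29 v=2: → [28,35),[24,31); WM=26
i=17 t=31 v=3: → [28,35); WM=28; [20,27) fires=4
i=18 t=32 v=7: → [32,39),[28,35); WM=29
i=19 t=34 v=4: → [32,39),[28,35); WM=31; [24,31) fires=3
i=20 t=28 v=8: → [28,35),[24,31); WM=31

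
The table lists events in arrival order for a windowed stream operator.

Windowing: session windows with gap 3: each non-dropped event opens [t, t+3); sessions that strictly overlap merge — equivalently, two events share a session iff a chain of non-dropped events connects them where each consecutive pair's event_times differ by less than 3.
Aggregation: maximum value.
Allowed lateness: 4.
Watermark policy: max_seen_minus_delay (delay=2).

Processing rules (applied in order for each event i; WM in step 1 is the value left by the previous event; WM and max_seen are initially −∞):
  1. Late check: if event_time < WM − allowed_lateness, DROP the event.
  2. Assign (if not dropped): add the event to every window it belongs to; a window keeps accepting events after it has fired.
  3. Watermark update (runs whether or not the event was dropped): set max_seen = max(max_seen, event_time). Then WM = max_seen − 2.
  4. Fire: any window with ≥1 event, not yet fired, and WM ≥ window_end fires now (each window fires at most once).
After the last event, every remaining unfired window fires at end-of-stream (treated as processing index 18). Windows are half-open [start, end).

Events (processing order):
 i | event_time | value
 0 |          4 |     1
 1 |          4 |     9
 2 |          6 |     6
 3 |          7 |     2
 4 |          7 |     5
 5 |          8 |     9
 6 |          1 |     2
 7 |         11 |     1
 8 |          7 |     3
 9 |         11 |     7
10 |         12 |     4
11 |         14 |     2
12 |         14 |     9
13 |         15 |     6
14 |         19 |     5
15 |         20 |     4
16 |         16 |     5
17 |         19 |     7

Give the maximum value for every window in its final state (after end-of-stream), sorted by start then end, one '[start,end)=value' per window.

i=0 t=4 v=1: → [4,7); WM=2
i=1 t=4 v=9: → [4,7); WM=2
i=2 t=6 v=6: → [4,9); WM=4
i=3 t=7 v=2: → [4,10); WM=5
i=4 t=7 v=5: → [4,10); WM=5
i=5 t=8 v=9: → [4,11); WM=6
i=6 t=1 v=2: DROP (t<6-4); WM=6
i=7 t=11 v=1: → [11,14); WM=9
i=8 t=7 v=3: → [4,11); WM=9
i=9 t=11 v=7: → [11,14); WM=9
i=10 t=12 v=4: → [11,15); WM=10
i=11 t=14 v=2: → [11,17); WM=12
i=12 t=14 v=9: → [11,17); WM=12
i=13 t=15 v=6: → [11,18); WM=13
i=14 t=19 v=5: → [19,22); WM=17
i=15 t=20 v=4: → [19,23); WM=18
i=16 t=16 v=5: → [11,19); WM=18
i=17 t=19 v=7: → [19,23); WM=18

[4,11)=9 [11,19)=9 [19,23)=7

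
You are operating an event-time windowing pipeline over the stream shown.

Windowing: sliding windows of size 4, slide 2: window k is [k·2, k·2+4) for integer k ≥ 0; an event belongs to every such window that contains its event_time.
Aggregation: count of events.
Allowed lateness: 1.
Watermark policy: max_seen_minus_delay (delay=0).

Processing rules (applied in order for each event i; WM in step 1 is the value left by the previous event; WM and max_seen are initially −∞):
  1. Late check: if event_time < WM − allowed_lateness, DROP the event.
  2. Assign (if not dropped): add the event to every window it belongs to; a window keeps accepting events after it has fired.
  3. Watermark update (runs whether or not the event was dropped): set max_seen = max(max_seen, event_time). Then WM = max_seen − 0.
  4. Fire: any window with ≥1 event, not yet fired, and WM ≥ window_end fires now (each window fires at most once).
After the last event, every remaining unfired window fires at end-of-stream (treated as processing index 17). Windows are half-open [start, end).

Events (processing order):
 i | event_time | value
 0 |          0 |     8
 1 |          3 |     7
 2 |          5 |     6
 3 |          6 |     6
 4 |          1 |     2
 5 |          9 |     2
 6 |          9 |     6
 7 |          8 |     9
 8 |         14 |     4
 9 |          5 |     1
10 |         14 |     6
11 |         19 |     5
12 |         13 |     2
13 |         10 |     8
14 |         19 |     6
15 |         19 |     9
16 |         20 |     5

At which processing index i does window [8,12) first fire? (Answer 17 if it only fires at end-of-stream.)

8

i=0 t=0 v=8: → [0,4); WM=0
i=1 t=3 v=7: → [2,6),[0,4); WM=3
i=2 t=5 v=6: → [4,8),[2,6); WM=5; [0,4) fires=2
i=3 t=6 v=6: → [6,10),[4,8); WM=6; [2,6) fires=2
i=4 t=1 v=2: DROP (t<6-1); WM=6
i=5 t=9 v=2: → [8,12),[6,10); WM=9; [4,8) fires=2
i=6 t=9 v=6: → [8,12),[6,10); WM=9
i=7 t=8 v=9: → [8,12),[6,10); WM=9
i=8 t=14 v=4: → [14,18),[12,16); WM=14; [6,10) fires=4 [8,12) fires=3
i=9 t=5 v=1: DROP (t<14-1); WM=14
i=10 t=14 v=6: → [14,18),[12,16); WM=14
i=11 t=19 v=5: → [18,22),[16,20); WM=19; [12,16) fires=2 [14,18) fires=2
i=12 t=13 v=2: DROP (t<19-1); WM=19
i=13 t=10 v=8: DROP (t<19-1); WM=19
i=14 t=19 v=6: → [18,22),[16,20); WM=19
i=15 t=19 v=9: → [18,22),[16,20); WM=19
i=16 t=20 v=5: → [20,24),[18,22); WM=20; [16,20) fires=3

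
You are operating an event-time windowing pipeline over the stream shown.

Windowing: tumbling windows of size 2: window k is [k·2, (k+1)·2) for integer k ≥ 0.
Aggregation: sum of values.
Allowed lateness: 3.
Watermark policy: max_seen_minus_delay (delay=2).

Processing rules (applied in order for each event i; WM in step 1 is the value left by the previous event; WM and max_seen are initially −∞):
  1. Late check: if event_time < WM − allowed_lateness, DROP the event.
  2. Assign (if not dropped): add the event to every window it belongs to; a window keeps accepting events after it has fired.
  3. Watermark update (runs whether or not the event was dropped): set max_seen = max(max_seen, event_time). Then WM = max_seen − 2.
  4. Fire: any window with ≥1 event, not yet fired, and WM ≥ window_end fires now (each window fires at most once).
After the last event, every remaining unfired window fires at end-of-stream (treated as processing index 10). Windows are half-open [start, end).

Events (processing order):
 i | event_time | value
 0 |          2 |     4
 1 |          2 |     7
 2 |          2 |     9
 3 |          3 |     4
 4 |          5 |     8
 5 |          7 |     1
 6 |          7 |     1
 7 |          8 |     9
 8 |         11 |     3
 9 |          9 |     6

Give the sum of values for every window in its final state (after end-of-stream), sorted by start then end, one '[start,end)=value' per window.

i=0 t=2 v=4: → [2,4); WM=0
i=1 t=2 v=7: → [2,4); WM=0
i=2 t=2 v=9: → [2,4); WM=0
i=3 t=3 v=4: → [2,4); WM=1
i=4 t=5 v=8: → [4,6); WM=3
i=5 t=7 v=1: → [6,8); WM=5; [2,4) fires=24
i=6 t=7 v=1: → [6,8); WM=5
i=7 t=8 v=9: → [8,10); WM=6; [4,6) fires=8
i=8 t=11 v=3: → [10,12); WM=9; [6,8) fires=2
i=9 t=9 v=6: → [8,10); WM=9

[2,4)=24 [4,6)=8 [6,8)=2 [8,10)=15 [10,12)=3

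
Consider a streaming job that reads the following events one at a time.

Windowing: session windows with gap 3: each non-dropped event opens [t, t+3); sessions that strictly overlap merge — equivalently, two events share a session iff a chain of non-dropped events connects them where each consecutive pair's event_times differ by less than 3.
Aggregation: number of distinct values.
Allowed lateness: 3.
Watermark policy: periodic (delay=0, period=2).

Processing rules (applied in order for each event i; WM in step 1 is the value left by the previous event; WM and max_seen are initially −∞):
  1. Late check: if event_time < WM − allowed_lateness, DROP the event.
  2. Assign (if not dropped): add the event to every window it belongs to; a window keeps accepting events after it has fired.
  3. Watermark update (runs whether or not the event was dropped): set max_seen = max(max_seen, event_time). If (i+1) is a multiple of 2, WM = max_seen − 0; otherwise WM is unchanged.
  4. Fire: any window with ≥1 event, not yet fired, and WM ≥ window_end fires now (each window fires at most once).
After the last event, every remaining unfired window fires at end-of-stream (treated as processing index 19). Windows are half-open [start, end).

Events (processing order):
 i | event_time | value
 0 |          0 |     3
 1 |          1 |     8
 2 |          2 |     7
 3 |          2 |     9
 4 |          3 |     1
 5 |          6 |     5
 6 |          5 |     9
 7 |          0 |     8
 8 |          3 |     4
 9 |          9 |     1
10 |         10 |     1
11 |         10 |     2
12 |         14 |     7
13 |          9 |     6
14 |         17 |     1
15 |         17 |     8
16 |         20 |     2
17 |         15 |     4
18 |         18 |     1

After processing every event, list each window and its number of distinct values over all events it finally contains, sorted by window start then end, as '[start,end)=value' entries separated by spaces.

i=0 t=0 v=3: → [0,3); WM=−∞
i=1 t=1 v=8: → [0,4); WM=1
i=2 t=2 v=7: → [0,5); WM=1
i=3 t=2 v=9: → [0,5); WM=2
i=4 t=3 v=1: → [0,6); WM=2
i=5 t=6 v=5: → [6,9); WM=6
i=6 t=5 v=9: → [0,9); WM=6
i=7 t=0 v=8: DROP (t<6-3); WM=6
i=8 t=3 v=4: → [0,9); WM=6
i=9 t=9 v=1: → [9,12); WM=9
i=10 t=10 v=1: → [9,13); WM=9
i=11 t=10 v=2: → [9,13); WM=10
i=12 t=14 v=7: → [14,17); WM=10
i=13 t=9 v=6: → [9,13); WM=14
i=14 t=17 v=1: → [17,20); WM=14
i=15 t=17 v=8: → [17,20); WM=17
i=16 t=20 v=2: → [20,23); WM=17
i=17 t=15 v=4: → [14,20); WM=20
i=18 t=18 v=1: → [14,23); WM=20

[0,9)=7 [9,13)=3 [14,23)=5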